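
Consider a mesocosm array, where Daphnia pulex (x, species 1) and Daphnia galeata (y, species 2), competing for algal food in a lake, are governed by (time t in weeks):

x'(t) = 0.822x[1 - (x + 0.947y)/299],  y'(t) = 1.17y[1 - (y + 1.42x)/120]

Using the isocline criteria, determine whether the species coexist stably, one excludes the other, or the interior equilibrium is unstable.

species 1 excludes species 2

Compare the nullcline intercepts: K1/α12 = 299/0.947 = 316 > K2 = 120; K2/α21 = 120/1.42 = 84.5 < K1 = 299.
Since the inequalities point opposite ways, species 1 can invade but species 2 cannot.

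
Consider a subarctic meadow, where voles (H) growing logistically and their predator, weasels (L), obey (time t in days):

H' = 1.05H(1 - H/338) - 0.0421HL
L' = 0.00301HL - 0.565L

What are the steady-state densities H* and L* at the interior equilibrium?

H* ≈ 188, L* ≈ 11.1

From dL/dt = 0 with L > 0: 0.00301H* = 0.565, so H* = 188.
Substitute into dH/dt = 0: 1.05(1 - 188/338) = 0.0421L*.
The bracket is 0.445, giving L* = 0.467/0.0421 = 11.1.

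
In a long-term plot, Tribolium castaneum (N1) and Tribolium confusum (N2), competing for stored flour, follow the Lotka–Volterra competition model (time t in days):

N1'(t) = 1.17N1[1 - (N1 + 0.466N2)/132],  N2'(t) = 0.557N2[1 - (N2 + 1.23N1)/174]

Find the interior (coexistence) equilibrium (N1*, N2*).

N1* ≈ 119, N2* ≈ 27.3

Setting both brackets to zero gives the nullclines N1 + 0.466N2 = 132 and 1.23N1 + N2 = 174.
Substituting N2 = 174 - 1.23N1 into the first: N1(1 - 0.466·1.23) = 132 - 0.466·174.
So N1* = 50.9/0.427 = 119, and then N2* = 174 - 1.23·119 = 27.3.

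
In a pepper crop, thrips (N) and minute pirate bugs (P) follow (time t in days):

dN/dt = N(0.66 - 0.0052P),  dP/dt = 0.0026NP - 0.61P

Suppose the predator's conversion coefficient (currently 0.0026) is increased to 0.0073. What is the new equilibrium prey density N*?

N* ≈ 83.6

At the interior fixed point, setting dP/dt = 0 with P > 0 fixes N* = (predator death rate)/(NP coefficient) — independent of the other coefficients.
With the change, N* = 0.61/0.0073 = 83.6; it falls from 235.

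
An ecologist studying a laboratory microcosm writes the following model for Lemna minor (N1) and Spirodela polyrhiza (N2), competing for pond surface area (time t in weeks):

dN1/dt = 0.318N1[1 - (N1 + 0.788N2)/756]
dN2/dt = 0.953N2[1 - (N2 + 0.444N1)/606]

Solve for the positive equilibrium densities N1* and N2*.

Setting both brackets to zero gives the nullclines N1 + 0.788N2 = 756 and 0.444N1 + N2 = 606.
Substituting N2 = 606 - 0.444N1 into the first: N1(1 - 0.788·0.444) = 756 - 0.788·606.
So N1* = 278/0.65 = 428, and then N2* = 606 - 0.444·428 = 416.

N1* ≈ 428, N2* ≈ 416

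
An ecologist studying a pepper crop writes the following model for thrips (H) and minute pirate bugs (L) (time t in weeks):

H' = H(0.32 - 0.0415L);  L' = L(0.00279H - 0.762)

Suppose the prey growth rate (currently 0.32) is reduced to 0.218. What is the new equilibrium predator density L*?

L* ≈ 5.25

At the interior fixed point, setting dH/dt = 0 with H > 0 fixes L* = (prey growth rate)/(HL coefficient) — independent of the other coefficients.
With the change, L* = 0.218/0.0415 = 5.25; it falls from 7.71.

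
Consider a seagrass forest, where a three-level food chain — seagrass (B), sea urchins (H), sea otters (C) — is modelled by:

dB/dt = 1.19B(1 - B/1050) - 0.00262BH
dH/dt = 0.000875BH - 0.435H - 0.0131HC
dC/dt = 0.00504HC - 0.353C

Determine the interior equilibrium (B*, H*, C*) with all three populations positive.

From dC/dt = 0: 0.00504H* = 0.353, so H* = 70.
From dB/dt = 0: 1.19(1 - B*/1050) = 0.00262·70, giving B* = 1050·(1 - 0.154) = 888.
From dH/dt = 0: 0.000875·888 - 0.435 = 0.0131C*, so C* = 0.342/0.0131 = 26.1.

B* ≈ 888, H* ≈ 70, C* ≈ 26.1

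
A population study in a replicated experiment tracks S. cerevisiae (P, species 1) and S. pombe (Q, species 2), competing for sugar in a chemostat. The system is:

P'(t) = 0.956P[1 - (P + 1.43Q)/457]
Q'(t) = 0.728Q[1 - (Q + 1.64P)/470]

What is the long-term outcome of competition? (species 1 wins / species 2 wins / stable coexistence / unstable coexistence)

unstable coexistence (outcome depends on initial conditions)

Compare the nullcline intercepts: K1/α12 = 457/1.43 = 320 < K2 = 470; K2/α21 = 470/1.64 = 287 < K1 = 457.
Since both are reversed, neither can invade when rare; the interior point is a saddle.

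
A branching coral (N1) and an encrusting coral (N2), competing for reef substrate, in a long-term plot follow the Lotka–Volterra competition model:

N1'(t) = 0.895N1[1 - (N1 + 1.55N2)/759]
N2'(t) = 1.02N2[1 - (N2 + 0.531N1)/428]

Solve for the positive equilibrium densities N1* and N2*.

Setting both brackets to zero gives the nullclines N1 + 1.55N2 = 759 and 0.531N1 + N2 = 428.
Substituting N2 = 428 - 0.531N1 into the first: N1(1 - 1.55·0.531) = 759 - 1.55·428.
So N1* = 95.6/0.177 = 540, and then N2* = 428 - 0.531·540 = 141.

N1* ≈ 540, N2* ≈ 141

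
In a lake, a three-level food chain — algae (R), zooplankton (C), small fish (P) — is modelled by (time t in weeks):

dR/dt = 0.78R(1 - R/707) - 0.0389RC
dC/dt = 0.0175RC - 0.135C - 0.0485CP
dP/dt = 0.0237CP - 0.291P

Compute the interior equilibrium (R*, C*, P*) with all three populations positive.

From dP/dt = 0: 0.0237C* = 0.291, so C* = 12.3.
From dR/dt = 0: 0.78(1 - R*/707) = 0.0389·12.3, giving R* = 707·(1 - 0.612) = 274.
From dC/dt = 0: 0.0175·274 - 0.135 = 0.0485P*, so P* = 4.66/0.0485 = 96.1.

R* ≈ 274, C* ≈ 12.3, P* ≈ 96.1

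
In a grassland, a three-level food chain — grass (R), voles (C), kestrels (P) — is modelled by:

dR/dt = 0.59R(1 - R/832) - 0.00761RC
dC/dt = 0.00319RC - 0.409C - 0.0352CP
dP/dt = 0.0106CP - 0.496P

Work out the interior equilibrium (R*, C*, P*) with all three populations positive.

R* ≈ 330, C* ≈ 46.8, P* ≈ 18.3

From dP/dt = 0: 0.0106C* = 0.496, so C* = 46.8.
From dR/dt = 0: 0.59(1 - R*/832) = 0.00761·46.8, giving R* = 832·(1 - 0.604) = 330.
From dC/dt = 0: 0.00319·330 - 0.409 = 0.0352P*, so P* = 0.643/0.0352 = 18.3.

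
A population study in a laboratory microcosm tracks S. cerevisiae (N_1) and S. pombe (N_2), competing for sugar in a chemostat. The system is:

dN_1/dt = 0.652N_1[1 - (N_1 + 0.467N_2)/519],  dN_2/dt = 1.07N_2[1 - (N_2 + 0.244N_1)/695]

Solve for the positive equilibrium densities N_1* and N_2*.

N_1* ≈ 219, N_2* ≈ 641

Setting both brackets to zero gives the nullclines N_1 + 0.467N_2 = 519 and 0.244N_1 + N_2 = 695.
Substituting N_2 = 695 - 0.244N_1 into the first: N_1(1 - 0.467·0.244) = 519 - 0.467·695.
So N_1* = 194/0.886 = 219, and then N_2* = 695 - 0.244·219 = 641.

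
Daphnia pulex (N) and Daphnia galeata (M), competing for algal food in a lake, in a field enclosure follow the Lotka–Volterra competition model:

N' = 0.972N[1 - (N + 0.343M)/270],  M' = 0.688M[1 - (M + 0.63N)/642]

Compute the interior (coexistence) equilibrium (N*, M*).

Setting both brackets to zero gives the nullclines N + 0.343M = 270 and 0.63N + M = 642.
Substituting M = 642 - 0.63N into the first: N(1 - 0.343·0.63) = 270 - 0.343·642.
So N* = 49.8/0.784 = 63.5, and then M* = 642 - 0.63·63.5 = 602.

N* ≈ 63.5, M* ≈ 602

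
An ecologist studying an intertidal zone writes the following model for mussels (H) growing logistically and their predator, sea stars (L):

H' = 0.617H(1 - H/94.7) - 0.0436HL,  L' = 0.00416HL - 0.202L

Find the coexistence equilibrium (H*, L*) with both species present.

H* ≈ 48.6, L* ≈ 6.9

From dL/dt = 0 with L > 0: 0.00416H* = 0.202, so H* = 48.6.
Substitute into dH/dt = 0: 0.617(1 - 48.6/94.7) = 0.0436L*.
The bracket is 0.487, giving L* = 0.301/0.0436 = 6.9.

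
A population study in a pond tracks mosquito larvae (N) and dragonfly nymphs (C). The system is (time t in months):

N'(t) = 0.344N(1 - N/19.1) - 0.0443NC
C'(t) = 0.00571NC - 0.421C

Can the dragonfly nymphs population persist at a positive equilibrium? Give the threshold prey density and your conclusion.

The predator equation gives dC/dt > 0 only when N > 0.421/0.00571 = 73.7.
Without the predator, N → K = 19.1. Since 19.1 < 73.7, the predator cannot invade.

Threshold N = 73.7; K < 73.7, so no, the predator goes extinct.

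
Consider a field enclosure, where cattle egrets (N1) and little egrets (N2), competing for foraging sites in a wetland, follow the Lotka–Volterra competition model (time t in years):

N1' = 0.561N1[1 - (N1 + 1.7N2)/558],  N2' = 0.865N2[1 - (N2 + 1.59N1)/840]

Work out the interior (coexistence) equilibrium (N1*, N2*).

N1* ≈ 511, N2* ≈ 27.7

Setting both brackets to zero gives the nullclines N1 + 1.7N2 = 558 and 1.59N1 + N2 = 840.
Substituting N2 = 840 - 1.59N1 into the first: N1(1 - 1.7·1.59) = 558 - 1.7·840.
So N1* = -870/-1.7 = 511, and then N2* = 840 - 1.59·511 = 27.7.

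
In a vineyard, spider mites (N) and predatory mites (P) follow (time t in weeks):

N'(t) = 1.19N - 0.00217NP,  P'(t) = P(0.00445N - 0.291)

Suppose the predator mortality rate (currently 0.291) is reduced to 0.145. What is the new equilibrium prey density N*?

At the interior fixed point, setting dP/dt = 0 with P > 0 fixes N* = (predator death rate)/(NP coefficient) — independent of the other coefficients.
With the change, N* = 0.145/0.00445 = 32.6; it falls from 65.4.

N* ≈ 32.6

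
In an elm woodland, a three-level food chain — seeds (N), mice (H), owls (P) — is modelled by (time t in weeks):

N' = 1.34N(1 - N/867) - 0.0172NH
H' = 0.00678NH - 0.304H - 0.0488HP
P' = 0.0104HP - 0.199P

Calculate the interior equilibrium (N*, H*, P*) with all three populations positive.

From dP/dt = 0: 0.0104H* = 0.199, so H* = 19.1.
From dN/dt = 0: 1.34(1 - N*/867) = 0.0172·19.1, giving N* = 867·(1 - 0.246) = 654.
From dH/dt = 0: 0.00678·654 - 0.304 = 0.0488P*, so P* = 4.13/0.0488 = 84.6.

N* ≈ 654, H* ≈ 19.1, P* ≈ 84.6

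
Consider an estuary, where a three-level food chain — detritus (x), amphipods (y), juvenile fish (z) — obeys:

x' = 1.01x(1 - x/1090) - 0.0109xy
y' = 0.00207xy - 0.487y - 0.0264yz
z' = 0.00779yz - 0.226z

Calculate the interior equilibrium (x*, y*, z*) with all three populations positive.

From dz/dt = 0: 0.00779y* = 0.226, so y* = 29.
From dx/dt = 0: 1.01(1 - x*/1090) = 0.0109·29, giving x* = 1090·(1 - 0.313) = 749.
From dy/dt = 0: 0.00207·749 - 0.487 = 0.0264z*, so z* = 1.06/0.0264 = 40.3.

x* ≈ 749, y* ≈ 29, z* ≈ 40.3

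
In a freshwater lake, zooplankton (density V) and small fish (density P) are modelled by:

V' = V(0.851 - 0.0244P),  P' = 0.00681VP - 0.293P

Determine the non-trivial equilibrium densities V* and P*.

V* ≈ 43, P* ≈ 34.9

Set dP/dt = 0 with P > 0: 0.00681V - 0.293 = 0, so V* = 0.293/0.00681 = 43.
Set dV/dt = 0 with V > 0: 0.851 - 0.0244P = 0, so P* = 0.851/0.0244 = 34.9.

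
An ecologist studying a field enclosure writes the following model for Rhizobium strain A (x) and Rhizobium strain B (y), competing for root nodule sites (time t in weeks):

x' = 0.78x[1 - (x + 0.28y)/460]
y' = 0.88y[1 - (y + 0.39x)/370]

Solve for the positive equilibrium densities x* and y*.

Setting both brackets to zero gives the nullclines x + 0.28y = 460 and 0.39x + y = 370.
Substituting y = 370 - 0.39x into the first: x(1 - 0.28·0.39) = 460 - 0.28·370.
So x* = 356/0.891 = 400, and then y* = 370 - 0.39·400 = 214.

x* ≈ 400, y* ≈ 214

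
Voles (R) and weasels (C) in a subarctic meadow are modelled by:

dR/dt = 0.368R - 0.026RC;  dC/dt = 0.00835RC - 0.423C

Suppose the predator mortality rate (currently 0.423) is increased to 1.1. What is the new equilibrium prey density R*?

R* ≈ 132

At the interior fixed point, setting dC/dt = 0 with C > 0 fixes R* = (predator death rate)/(RC coefficient) — independent of the other coefficients.
With the change, R* = 1.1/0.00835 = 132; it rises from 50.7.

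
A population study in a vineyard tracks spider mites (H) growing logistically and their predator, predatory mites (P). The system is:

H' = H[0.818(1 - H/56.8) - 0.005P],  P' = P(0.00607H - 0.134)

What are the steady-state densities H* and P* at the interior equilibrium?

From dP/dt = 0 with P > 0: 0.00607H* = 0.134, so H* = 22.1.
Substitute into dH/dt = 0: 0.818(1 - 22.1/56.8) = 0.005P*.
The bracket is 0.611, giving P* = 0.5/0.005 = 100.

H* ≈ 22.1, P* ≈ 100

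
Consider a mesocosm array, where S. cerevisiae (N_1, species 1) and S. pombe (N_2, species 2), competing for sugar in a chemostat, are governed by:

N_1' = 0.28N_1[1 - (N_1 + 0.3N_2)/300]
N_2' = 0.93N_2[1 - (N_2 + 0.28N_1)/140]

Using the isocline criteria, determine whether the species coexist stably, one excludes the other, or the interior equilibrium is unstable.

Compare the nullcline intercepts: K1/α12 = 300/0.3 = 1000 > K2 = 140; K2/α21 = 140/0.28 = 500 > K1 = 300.
Since both inequalities hold, each species can invade when rare, so the interior equilibrium is stable.

stable coexistence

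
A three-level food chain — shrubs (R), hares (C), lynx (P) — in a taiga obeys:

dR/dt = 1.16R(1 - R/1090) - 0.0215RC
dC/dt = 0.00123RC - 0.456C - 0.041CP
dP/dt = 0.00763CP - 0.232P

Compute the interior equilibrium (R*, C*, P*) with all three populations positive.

From dP/dt = 0: 0.00763C* = 0.232, so C* = 30.4.
From dR/dt = 0: 1.16(1 - R*/1090) = 0.0215·30.4, giving R* = 1090·(1 - 0.564) = 476.
From dC/dt = 0: 0.00123·476 - 0.456 = 0.041P*, so P* = 0.129/0.041 = 3.15.

R* ≈ 476, C* ≈ 30.4, P* ≈ 3.15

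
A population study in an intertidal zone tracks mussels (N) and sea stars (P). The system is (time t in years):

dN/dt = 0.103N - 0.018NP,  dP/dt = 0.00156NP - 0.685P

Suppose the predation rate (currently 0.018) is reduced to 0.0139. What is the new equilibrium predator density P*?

At the interior fixed point, setting dN/dt = 0 with N > 0 fixes P* = (prey growth rate)/(NP coefficient) — independent of the other coefficients.
With the change, P* = 0.103/0.0139 = 7.41; it rises from 5.72.

P* ≈ 7.41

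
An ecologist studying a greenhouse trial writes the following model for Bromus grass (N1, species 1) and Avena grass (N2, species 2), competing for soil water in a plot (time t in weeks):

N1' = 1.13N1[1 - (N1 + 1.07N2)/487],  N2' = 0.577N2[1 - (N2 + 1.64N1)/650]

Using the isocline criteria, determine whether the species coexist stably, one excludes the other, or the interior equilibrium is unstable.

Compare the nullcline intercepts: K1/α12 = 487/1.07 = 455 < K2 = 650; K2/α21 = 650/1.64 = 396 < K1 = 487.
Since both are reversed, neither can invade when rare; the interior point is a saddle.

unstable coexistence (outcome depends on initial conditions)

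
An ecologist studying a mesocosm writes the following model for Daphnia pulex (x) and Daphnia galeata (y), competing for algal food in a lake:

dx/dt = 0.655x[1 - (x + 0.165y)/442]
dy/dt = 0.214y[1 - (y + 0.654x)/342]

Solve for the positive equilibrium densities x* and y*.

x* ≈ 432, y* ≈ 59.3

Setting both brackets to zero gives the nullclines x + 0.165y = 442 and 0.654x + y = 342.
Substituting y = 342 - 0.654x into the first: x(1 - 0.165·0.654) = 442 - 0.165·342.
So x* = 386/0.892 = 432, and then y* = 342 - 0.654·432 = 59.3.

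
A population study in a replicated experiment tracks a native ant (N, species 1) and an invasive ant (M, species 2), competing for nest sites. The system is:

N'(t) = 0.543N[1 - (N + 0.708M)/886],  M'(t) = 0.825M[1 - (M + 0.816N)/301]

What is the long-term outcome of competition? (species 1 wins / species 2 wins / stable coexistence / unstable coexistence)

Compare the nullcline intercepts: K1/α12 = 886/0.708 = 1250 > K2 = 301; K2/α21 = 301/0.816 = 369 < K1 = 886.
Since the inequalities point opposite ways, species 1 can invade but species 2 cannot.

species 1 excludes species 2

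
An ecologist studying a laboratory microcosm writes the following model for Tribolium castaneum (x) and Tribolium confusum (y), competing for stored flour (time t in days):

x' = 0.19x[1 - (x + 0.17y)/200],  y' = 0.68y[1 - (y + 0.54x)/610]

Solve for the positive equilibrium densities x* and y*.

x* ≈ 106, y* ≈ 553

Setting both brackets to zero gives the nullclines x + 0.17y = 200 and 0.54x + y = 610.
Substituting y = 610 - 0.54x into the first: x(1 - 0.17·0.54) = 200 - 0.17·610.
So x* = 96.3/0.908 = 106, and then y* = 610 - 0.54·106 = 553.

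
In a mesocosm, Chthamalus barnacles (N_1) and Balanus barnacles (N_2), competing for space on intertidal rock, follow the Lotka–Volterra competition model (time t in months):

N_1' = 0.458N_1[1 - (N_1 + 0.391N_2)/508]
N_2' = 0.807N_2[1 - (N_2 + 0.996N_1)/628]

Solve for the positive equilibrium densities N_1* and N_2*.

Setting both brackets to zero gives the nullclines N_1 + 0.391N_2 = 508 and 0.996N_1 + N_2 = 628.
Substituting N_2 = 628 - 0.996N_1 into the first: N_1(1 - 0.391·0.996) = 508 - 0.391·628.
So N_1* = 262/0.611 = 430, and then N_2* = 628 - 0.996·430 = 200.

N_1* ≈ 430, N_2* ≈ 200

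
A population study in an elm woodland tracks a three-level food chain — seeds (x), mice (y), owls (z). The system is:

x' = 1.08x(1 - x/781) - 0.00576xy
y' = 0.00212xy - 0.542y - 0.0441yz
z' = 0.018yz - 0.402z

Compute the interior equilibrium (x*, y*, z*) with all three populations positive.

From dz/dt = 0: 0.018y* = 0.402, so y* = 22.3.
From dx/dt = 0: 1.08(1 - x*/781) = 0.00576·22.3, giving x* = 781·(1 - 0.119) = 688.
From dy/dt = 0: 0.00212·688 - 0.542 = 0.0441z*, so z* = 0.917/0.0441 = 20.8.

x* ≈ 688, y* ≈ 22.3, z* ≈ 20.8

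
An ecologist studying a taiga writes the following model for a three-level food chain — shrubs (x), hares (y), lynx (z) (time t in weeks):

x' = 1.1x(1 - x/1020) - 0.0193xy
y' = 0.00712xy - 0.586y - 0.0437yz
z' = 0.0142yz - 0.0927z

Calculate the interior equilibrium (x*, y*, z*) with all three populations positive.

From dz/dt = 0: 0.0142y* = 0.0927, so y* = 6.53.
From dx/dt = 0: 1.1(1 - x*/1020) = 0.0193·6.53, giving x* = 1020·(1 - 0.115) = 903.
From dy/dt = 0: 0.00712·903 - 0.586 = 0.0437z*, so z* = 5.84/0.0437 = 134.

x* ≈ 903, y* ≈ 6.53, z* ≈ 134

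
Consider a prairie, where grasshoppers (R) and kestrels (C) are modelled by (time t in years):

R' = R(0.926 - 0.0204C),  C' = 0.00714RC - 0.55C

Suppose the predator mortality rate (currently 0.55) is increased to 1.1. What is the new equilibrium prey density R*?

R* ≈ 154

At the interior fixed point, setting dC/dt = 0 with C > 0 fixes R* = (predator death rate)/(RC coefficient) — independent of the other coefficients.
With the change, R* = 1.1/0.00714 = 154; it rises from 77.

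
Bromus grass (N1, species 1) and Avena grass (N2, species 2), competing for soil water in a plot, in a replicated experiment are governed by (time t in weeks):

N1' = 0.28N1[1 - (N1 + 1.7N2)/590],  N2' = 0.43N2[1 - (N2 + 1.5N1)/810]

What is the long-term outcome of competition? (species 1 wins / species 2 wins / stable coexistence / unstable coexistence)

Compare the nullcline intercepts: K1/α12 = 590/1.7 = 347 < K2 = 810; K2/α21 = 810/1.5 = 540 < K1 = 590.
Since both are reversed, neither can invade when rare; the interior point is a saddle.

unstable coexistence (outcome depends on initial conditions)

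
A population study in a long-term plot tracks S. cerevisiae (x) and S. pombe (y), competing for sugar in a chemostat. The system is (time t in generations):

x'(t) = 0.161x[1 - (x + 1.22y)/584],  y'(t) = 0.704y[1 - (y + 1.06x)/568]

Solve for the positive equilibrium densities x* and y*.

x* ≈ 372, y* ≈ 174

Setting both brackets to zero gives the nullclines x + 1.22y = 584 and 1.06x + y = 568.
Substituting y = 568 - 1.06x into the first: x(1 - 1.22·1.06) = 584 - 1.22·568.
So x* = -109/-0.293 = 372, and then y* = 568 - 1.06·372 = 174.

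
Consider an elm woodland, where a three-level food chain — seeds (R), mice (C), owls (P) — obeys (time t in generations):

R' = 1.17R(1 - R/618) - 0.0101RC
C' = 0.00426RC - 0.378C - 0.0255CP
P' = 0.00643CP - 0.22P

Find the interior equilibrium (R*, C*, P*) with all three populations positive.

From dP/dt = 0: 0.00643C* = 0.22, so C* = 34.2.
From dR/dt = 0: 1.17(1 - R*/618) = 0.0101·34.2, giving R* = 618·(1 - 0.295) = 435.
From dC/dt = 0: 0.00426·435 - 0.378 = 0.0255P*, so P* = 1.48/0.0255 = 57.9.

R* ≈ 435, C* ≈ 34.2, P* ≈ 57.9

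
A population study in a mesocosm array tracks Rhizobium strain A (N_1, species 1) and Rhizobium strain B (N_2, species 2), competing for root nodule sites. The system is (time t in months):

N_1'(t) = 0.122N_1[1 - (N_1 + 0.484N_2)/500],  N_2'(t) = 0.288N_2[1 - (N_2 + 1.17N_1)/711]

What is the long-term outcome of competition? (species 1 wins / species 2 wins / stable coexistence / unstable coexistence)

stable coexistence

Compare the nullcline intercepts: K1/α12 = 500/0.484 = 1030 > K2 = 711; K2/α21 = 711/1.17 = 608 > K1 = 500.
Since both inequalities hold, each species can invade when rare, so the interior equilibrium is stable.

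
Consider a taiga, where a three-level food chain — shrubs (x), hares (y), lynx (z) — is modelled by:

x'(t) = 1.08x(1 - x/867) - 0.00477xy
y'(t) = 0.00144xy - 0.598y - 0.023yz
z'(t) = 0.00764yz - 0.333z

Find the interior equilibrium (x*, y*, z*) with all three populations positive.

x* ≈ 700, y* ≈ 43.6, z* ≈ 17.8

From dz/dt = 0: 0.00764y* = 0.333, so y* = 43.6.
From dx/dt = 0: 1.08(1 - x*/867) = 0.00477·43.6, giving x* = 867·(1 - 0.193) = 700.
From dy/dt = 0: 0.00144·700 - 0.598 = 0.023z*, so z* = 0.41/0.023 = 17.8.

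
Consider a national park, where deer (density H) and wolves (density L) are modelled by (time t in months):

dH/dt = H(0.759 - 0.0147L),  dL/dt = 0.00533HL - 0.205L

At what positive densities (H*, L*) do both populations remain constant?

H* ≈ 38.5, L* ≈ 51.6

Set dL/dt = 0 with L > 0: 0.00533H - 0.205 = 0, so H* = 0.205/0.00533 = 38.5.
Set dH/dt = 0 with H > 0: 0.759 - 0.0147L = 0, so L* = 0.759/0.0147 = 51.6.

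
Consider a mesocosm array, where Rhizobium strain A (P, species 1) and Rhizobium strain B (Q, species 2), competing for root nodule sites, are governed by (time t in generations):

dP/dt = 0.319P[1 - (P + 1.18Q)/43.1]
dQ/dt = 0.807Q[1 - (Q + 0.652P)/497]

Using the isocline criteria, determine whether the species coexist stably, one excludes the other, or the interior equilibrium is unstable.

Compare the nullcline intercepts: K1/α12 = 43.1/1.18 = 36.5 < K2 = 497; K2/α21 = 497/0.652 = 762 > K1 = 43.1.
Since the inequalities point opposite ways, species 2 can invade but species 1 cannot.

species 2 excludes species 1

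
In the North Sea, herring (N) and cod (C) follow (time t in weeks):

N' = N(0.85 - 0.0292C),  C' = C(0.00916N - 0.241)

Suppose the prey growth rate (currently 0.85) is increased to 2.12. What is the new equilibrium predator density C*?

C* ≈ 72.6

At the interior fixed point, setting dN/dt = 0 with N > 0 fixes C* = (prey growth rate)/(NC coefficient) — independent of the other coefficients.
With the change, C* = 2.12/0.0292 = 72.6; it rises from 29.1.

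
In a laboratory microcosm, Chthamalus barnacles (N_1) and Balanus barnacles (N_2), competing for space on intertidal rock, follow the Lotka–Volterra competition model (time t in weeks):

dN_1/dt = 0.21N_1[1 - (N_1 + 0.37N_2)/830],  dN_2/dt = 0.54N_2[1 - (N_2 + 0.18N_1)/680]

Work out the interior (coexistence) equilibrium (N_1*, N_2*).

N_1* ≈ 620, N_2* ≈ 568

Setting both brackets to zero gives the nullclines N_1 + 0.37N_2 = 830 and 0.18N_1 + N_2 = 680.
Substituting N_2 = 680 - 0.18N_1 into the first: N_1(1 - 0.37·0.18) = 830 - 0.37·680.
So N_1* = 578/0.933 = 620, and then N_2* = 680 - 0.18·620 = 568.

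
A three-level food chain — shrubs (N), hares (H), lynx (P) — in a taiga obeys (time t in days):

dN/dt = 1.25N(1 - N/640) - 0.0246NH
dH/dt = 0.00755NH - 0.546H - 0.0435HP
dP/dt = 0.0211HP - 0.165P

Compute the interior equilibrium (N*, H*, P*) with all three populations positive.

From dP/dt = 0: 0.0211H* = 0.165, so H* = 7.82.
From dN/dt = 0: 1.25(1 - N*/640) = 0.0246·7.82, giving N* = 640·(1 - 0.154) = 542.
From dH/dt = 0: 0.00755·542 - 0.546 = 0.0435P*, so P* = 3.54/0.0435 = 81.4.

N* ≈ 542, H* ≈ 7.82, P* ≈ 81.4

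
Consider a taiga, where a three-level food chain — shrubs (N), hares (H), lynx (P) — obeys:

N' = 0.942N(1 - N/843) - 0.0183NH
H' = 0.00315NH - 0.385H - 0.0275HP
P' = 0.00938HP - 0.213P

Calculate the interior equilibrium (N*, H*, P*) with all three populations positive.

N* ≈ 471, H* ≈ 22.7, P* ≈ 40

From dP/dt = 0: 0.00938H* = 0.213, so H* = 22.7.
From dN/dt = 0: 0.942(1 - N*/843) = 0.0183·22.7, giving N* = 843·(1 - 0.441) = 471.
From dH/dt = 0: 0.00315·471 - 0.385 = 0.0275P*, so P* = 1.1/0.0275 = 40.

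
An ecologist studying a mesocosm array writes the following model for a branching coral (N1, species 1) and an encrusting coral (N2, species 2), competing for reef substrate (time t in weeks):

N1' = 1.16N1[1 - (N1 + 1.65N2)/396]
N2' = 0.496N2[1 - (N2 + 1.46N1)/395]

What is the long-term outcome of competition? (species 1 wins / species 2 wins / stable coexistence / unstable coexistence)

Compare the nullcline intercepts: K1/α12 = 396/1.65 = 240 < K2 = 395; K2/α21 = 395/1.46 = 271 < K1 = 396.
Since both are reversed, neither can invade when rare; the interior point is a saddle.

unstable coexistence (outcome depends on initial conditions)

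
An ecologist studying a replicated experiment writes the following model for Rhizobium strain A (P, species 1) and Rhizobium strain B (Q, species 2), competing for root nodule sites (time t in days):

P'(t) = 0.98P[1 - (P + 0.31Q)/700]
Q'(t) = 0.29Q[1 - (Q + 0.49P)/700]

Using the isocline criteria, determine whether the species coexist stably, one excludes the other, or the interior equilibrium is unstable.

stable coexistence

Compare the nullcline intercepts: K1/α12 = 700/0.31 = 2260 > K2 = 700; K2/α21 = 700/0.49 = 1430 > K1 = 700.
Since both inequalities hold, each species can invade when rare, so the interior equilibrium is stable.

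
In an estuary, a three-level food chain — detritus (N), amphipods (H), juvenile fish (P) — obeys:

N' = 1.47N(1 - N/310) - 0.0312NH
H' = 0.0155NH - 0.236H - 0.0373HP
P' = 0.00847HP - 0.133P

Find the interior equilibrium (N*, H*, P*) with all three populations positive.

N* ≈ 207, H* ≈ 15.7, P* ≈ 79.6

From dP/dt = 0: 0.00847H* = 0.133, so H* = 15.7.
From dN/dt = 0: 1.47(1 - N*/310) = 0.0312·15.7, giving N* = 310·(1 - 0.333) = 207.
From dH/dt = 0: 0.0155·207 - 0.236 = 0.0373P*, so P* = 2.97/0.0373 = 79.6.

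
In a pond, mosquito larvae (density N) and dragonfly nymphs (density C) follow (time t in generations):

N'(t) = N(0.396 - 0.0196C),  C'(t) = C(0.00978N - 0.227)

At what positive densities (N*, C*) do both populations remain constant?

N* ≈ 23.2, C* ≈ 20.2

Set dC/dt = 0 with C > 0: 0.00978N - 0.227 = 0, so N* = 0.227/0.00978 = 23.2.
Set dN/dt = 0 with N > 0: 0.396 - 0.0196C = 0, so C* = 0.396/0.0196 = 20.2.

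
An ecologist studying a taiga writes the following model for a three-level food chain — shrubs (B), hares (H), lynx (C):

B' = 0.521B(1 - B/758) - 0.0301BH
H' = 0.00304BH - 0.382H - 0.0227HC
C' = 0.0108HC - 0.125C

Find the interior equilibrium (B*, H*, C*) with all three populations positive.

From dC/dt = 0: 0.0108H* = 0.125, so H* = 11.6.
From dB/dt = 0: 0.521(1 - B*/758) = 0.0301·11.6, giving B* = 758·(1 - 0.669) = 251.
From dH/dt = 0: 0.00304·251 - 0.382 = 0.0227C*, so C* = 0.381/0.0227 = 16.8.

B* ≈ 251, H* ≈ 11.6, C* ≈ 16.8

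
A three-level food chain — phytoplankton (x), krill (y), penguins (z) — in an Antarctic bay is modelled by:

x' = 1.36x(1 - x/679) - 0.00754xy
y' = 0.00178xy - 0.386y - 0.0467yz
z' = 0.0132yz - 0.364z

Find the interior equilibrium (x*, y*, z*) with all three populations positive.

From dz/dt = 0: 0.0132y* = 0.364, so y* = 27.6.
From dx/dt = 0: 1.36(1 - x*/679) = 0.00754·27.6, giving x* = 679·(1 - 0.153) = 575.
From dy/dt = 0: 0.00178·575 - 0.386 = 0.0467z*, so z* = 0.638/0.0467 = 13.7.

x* ≈ 575, y* ≈ 27.6, z* ≈ 13.7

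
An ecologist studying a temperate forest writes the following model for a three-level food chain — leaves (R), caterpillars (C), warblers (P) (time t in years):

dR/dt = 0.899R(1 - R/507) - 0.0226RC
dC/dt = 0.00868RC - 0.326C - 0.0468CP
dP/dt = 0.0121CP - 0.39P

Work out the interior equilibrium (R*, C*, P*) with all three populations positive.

From dP/dt = 0: 0.0121C* = 0.39, so C* = 32.2.
From dR/dt = 0: 0.899(1 - R*/507) = 0.0226·32.2, giving R* = 507·(1 - 0.81) = 96.2.
From dC/dt = 0: 0.00868·96.2 - 0.326 = 0.0468P*, so P* = 0.509/0.0468 = 10.9.

R* ≈ 96.2, C* ≈ 32.2, P* ≈ 10.9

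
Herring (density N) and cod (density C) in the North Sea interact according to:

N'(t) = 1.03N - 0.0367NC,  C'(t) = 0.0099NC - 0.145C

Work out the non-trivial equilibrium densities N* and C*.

Set dC/dt = 0 with C > 0: 0.0099N - 0.145 = 0, so N* = 0.145/0.0099 = 14.6.
Set dN/dt = 0 with N > 0: 1.03 - 0.0367C = 0, so C* = 1.03/0.0367 = 28.1.

N* ≈ 14.6, C* ≈ 28.1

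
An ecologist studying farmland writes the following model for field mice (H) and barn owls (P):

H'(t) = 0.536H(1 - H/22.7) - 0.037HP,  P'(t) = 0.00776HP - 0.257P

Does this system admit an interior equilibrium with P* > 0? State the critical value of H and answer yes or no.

The predator equation gives dP/dt > 0 only when H > 0.257/0.00776 = 33.1.
Without the predator, H → K = 22.7. Since 22.7 < 33.1, the predator cannot invade.

Threshold H = 33.1; K < 33.1, so no, the predator goes extinct.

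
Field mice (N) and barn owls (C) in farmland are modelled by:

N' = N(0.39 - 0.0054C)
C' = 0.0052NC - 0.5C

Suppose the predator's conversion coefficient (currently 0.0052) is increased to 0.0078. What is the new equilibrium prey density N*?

N* ≈ 64.1

At the interior fixed point, setting dC/dt = 0 with C > 0 fixes N* = (predator death rate)/(NC coefficient) — independent of the other coefficients.
With the change, N* = 0.5/0.0078 = 64.1; it falls from 96.2.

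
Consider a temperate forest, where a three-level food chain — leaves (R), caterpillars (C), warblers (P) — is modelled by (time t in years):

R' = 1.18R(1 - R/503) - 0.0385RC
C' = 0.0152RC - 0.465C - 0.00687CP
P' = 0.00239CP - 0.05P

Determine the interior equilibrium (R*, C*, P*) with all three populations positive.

R* ≈ 160, C* ≈ 20.9, P* ≈ 286

From dP/dt = 0: 0.00239C* = 0.05, so C* = 20.9.
From dR/dt = 0: 1.18(1 - R*/503) = 0.0385·20.9, giving R* = 503·(1 - 0.683) = 160.
From dC/dt = 0: 0.0152·160 - 0.465 = 0.00687P*, so P* = 1.96/0.00687 = 286.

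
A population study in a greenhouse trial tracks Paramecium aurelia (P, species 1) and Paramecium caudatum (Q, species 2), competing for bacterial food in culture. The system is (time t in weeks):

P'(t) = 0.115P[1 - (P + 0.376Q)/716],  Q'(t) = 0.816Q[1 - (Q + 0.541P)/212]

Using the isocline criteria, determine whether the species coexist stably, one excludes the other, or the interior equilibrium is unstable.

Compare the nullcline intercepts: K1/α12 = 716/0.376 = 1900 > K2 = 212; K2/α21 = 212/0.541 = 392 < K1 = 716.
Since the inequalities point opposite ways, species 1 can invade but species 2 cannot.

species 1 excludes species 2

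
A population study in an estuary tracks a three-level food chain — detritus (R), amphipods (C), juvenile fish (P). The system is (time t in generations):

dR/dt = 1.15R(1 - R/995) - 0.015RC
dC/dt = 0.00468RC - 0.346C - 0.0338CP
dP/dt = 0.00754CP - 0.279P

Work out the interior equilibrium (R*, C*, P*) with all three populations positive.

R* ≈ 515, C* ≈ 37, P* ≈ 61

From dP/dt = 0: 0.00754C* = 0.279, so C* = 37.
From dR/dt = 0: 1.15(1 - R*/995) = 0.015·37, giving R* = 995·(1 - 0.483) = 515.
From dC/dt = 0: 0.00468·515 - 0.346 = 0.0338P*, so P* = 2.06/0.0338 = 61.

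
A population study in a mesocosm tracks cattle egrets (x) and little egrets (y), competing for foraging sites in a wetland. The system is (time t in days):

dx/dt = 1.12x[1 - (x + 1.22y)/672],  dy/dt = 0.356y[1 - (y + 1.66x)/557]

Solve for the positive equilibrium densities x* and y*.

x* ≈ 7.35, y* ≈ 545

Setting both brackets to zero gives the nullclines x + 1.22y = 672 and 1.66x + y = 557.
Substituting y = 557 - 1.66x into the first: x(1 - 1.22·1.66) = 672 - 1.22·557.
So x* = -7.54/-1.03 = 7.35, and then y* = 557 - 1.66·7.35 = 545.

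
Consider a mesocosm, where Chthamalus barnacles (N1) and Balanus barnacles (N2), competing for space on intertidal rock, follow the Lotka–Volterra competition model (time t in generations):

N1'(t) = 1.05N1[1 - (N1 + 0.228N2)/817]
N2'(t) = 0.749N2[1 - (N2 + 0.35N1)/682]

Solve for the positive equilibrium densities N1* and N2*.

Setting both brackets to zero gives the nullclines N1 + 0.228N2 = 817 and 0.35N1 + N2 = 682.
Substituting N2 = 682 - 0.35N1 into the first: N1(1 - 0.228·0.35) = 817 - 0.228·682.
So N1* = 662/0.92 = 719, and then N2* = 682 - 0.35·719 = 430.

N1* ≈ 719, N2* ≈ 430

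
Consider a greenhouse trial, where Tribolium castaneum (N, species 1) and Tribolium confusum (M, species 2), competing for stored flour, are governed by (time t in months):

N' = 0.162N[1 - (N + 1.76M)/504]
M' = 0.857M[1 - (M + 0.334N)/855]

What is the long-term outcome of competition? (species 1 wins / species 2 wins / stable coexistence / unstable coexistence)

Compare the nullcline intercepts: K1/α12 = 504/1.76 = 286 < K2 = 855; K2/α21 = 855/0.334 = 2560 > K1 = 504.
Since the inequalities point opposite ways, species 2 can invade but species 1 cannot.

species 2 excludes species 1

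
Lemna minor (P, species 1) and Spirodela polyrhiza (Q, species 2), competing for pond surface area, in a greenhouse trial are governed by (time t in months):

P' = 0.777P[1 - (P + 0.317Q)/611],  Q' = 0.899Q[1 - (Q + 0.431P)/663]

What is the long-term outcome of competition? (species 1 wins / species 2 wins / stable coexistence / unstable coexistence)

Compare the nullcline intercepts: K1/α12 = 611/0.317 = 1930 > K2 = 663; K2/α21 = 663/0.431 = 1540 > K1 = 611.
Since both inequalities hold, each species can invade when rare, so the interior equilibrium is stable.

stable coexistence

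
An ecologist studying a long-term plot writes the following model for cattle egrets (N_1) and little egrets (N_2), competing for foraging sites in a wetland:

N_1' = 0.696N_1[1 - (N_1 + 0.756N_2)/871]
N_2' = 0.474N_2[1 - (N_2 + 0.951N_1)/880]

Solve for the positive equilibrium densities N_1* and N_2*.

N_1* ≈ 732, N_2* ≈ 184

Setting both brackets to zero gives the nullclines N_1 + 0.756N_2 = 871 and 0.951N_1 + N_2 = 880.
Substituting N_2 = 880 - 0.951N_1 into the first: N_1(1 - 0.756·0.951) = 871 - 0.756·880.
So N_1* = 206/0.281 = 732, and then N_2* = 880 - 0.951·732 = 184.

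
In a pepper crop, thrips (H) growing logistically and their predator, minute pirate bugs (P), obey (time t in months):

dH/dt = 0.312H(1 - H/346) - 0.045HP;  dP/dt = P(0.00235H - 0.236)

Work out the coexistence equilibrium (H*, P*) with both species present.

H* ≈ 100, P* ≈ 4.92

From dP/dt = 0 with P > 0: 0.00235H* = 0.236, so H* = 100.
Substitute into dH/dt = 0: 0.312(1 - 100/346) = 0.045P*.
The bracket is 0.71, giving P* = 0.221/0.045 = 4.92.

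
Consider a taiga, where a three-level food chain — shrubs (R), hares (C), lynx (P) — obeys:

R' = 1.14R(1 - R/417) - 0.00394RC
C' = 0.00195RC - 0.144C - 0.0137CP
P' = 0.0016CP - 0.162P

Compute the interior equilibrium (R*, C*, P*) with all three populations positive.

From dP/dt = 0: 0.0016C* = 0.162, so C* = 101.
From dR/dt = 0: 1.14(1 - R*/417) = 0.00394·101, giving R* = 417·(1 - 0.35) = 271.
From dC/dt = 0: 0.00195·271 - 0.144 = 0.0137P*, so P* = 0.385/0.0137 = 28.1.

R* ≈ 271, C* ≈ 101, P* ≈ 28.1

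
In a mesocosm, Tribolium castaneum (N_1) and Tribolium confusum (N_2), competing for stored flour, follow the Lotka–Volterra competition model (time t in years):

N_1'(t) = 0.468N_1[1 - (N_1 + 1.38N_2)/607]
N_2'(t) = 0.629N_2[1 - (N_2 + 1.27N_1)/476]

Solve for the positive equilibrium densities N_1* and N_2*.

N_1* ≈ 66.3, N_2* ≈ 392

Setting both brackets to zero gives the nullclines N_1 + 1.38N_2 = 607 and 1.27N_1 + N_2 = 476.
Substituting N_2 = 476 - 1.27N_1 into the first: N_1(1 - 1.38·1.27) = 607 - 1.38·476.
So N_1* = -49.9/-0.753 = 66.3, and then N_2* = 476 - 1.27·66.3 = 392.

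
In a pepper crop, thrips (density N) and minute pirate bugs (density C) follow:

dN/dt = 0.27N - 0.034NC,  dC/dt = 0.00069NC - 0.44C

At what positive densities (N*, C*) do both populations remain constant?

Set dC/dt = 0 with C > 0: 0.00069N - 0.44 = 0, so N* = 0.44/0.00069 = 638.
Set dN/dt = 0 with N > 0: 0.27 - 0.034C = 0, so C* = 0.27/0.034 = 7.94.

N* ≈ 638, C* ≈ 7.94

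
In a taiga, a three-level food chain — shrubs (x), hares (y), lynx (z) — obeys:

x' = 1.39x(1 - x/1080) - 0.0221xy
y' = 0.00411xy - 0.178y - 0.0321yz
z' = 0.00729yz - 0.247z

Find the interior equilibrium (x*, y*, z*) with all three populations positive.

From dz/dt = 0: 0.00729y* = 0.247, so y* = 33.9.
From dx/dt = 0: 1.39(1 - x*/1080) = 0.0221·33.9, giving x* = 1080·(1 - 0.539) = 498.
From dy/dt = 0: 0.00411·498 - 0.178 = 0.0321z*, so z* = 1.87/0.0321 = 58.2.

x* ≈ 498, y* ≈ 33.9, z* ≈ 58.2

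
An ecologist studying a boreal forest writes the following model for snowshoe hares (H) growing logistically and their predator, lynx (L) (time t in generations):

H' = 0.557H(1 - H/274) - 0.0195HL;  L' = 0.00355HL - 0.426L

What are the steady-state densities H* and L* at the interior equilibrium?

From dL/dt = 0 with L > 0: 0.00355H* = 0.426, so H* = 120.
Substitute into dH/dt = 0: 0.557(1 - 120/274) = 0.0195L*.
The bracket is 0.562, giving L* = 0.313/0.0195 = 16.1.

H* ≈ 120, L* ≈ 16.1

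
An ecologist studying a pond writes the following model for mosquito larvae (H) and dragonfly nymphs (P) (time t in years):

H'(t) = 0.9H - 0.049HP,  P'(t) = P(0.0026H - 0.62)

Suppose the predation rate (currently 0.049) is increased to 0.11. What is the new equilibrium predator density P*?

At the interior fixed point, setting dH/dt = 0 with H > 0 fixes P* = (prey growth rate)/(HP coefficient) — independent of the other coefficients.
With the change, P* = 0.9/0.11 = 8.18; it falls from 18.4.

P* ≈ 8.18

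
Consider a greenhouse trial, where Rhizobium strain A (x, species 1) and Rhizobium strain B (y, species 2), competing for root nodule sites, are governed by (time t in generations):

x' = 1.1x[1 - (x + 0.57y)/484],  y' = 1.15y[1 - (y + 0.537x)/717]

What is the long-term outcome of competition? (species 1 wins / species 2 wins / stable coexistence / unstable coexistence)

stable coexistence

Compare the nullcline intercepts: K1/α12 = 484/0.57 = 849 > K2 = 717; K2/α21 = 717/0.537 = 1340 > K1 = 484.
Since both inequalities hold, each species can invade when rare, so the interior equilibrium is stable.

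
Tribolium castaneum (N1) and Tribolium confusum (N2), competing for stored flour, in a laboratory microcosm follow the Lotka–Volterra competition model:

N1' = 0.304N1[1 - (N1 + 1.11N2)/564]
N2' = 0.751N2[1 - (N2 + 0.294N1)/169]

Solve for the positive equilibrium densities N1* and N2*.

Setting both brackets to zero gives the nullclines N1 + 1.11N2 = 564 and 0.294N1 + N2 = 169.
Substituting N2 = 169 - 0.294N1 into the first: N1(1 - 1.11·0.294) = 564 - 1.11·169.
So N1* = 376/0.674 = 559, and then N2* = 169 - 0.294·559 = 4.73.

N1* ≈ 559, N2* ≈ 4.73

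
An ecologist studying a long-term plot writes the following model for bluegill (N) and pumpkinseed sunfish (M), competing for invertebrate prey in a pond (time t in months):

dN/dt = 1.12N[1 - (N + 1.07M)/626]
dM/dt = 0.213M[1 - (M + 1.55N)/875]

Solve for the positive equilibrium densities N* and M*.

N* ≈ 471, M* ≈ 145

Setting both brackets to zero gives the nullclines N + 1.07M = 626 and 1.55N + M = 875.
Substituting M = 875 - 1.55N into the first: N(1 - 1.07·1.55) = 626 - 1.07·875.
So N* = -310/-0.659 = 471, and then M* = 875 - 1.55·471 = 145.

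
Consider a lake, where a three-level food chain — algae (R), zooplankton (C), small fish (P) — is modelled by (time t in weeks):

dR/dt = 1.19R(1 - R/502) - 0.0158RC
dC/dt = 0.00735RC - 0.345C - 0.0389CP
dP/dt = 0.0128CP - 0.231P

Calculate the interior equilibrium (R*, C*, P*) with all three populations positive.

From dP/dt = 0: 0.0128C* = 0.231, so C* = 18.
From dR/dt = 0: 1.19(1 - R*/502) = 0.0158·18, giving R* = 502·(1 - 0.24) = 382.
From dC/dt = 0: 0.00735·382 - 0.345 = 0.0389P*, so P* = 2.46/0.0389 = 63.3.

R* ≈ 382, C* ≈ 18, P* ≈ 63.3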